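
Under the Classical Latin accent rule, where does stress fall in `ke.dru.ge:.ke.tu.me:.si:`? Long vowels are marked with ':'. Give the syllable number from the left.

Classical Latin: stress the penult if heavy (long vowel or closed), else the antepenult.
Weights: 5 tu L, 6 me: H, 7 si: H.
The penult (syllable 6, me:) is heavy, so it takes stress.
Stress on syllable 6: ke.dru.ge:.ke.tu.ˈme:.si:.

6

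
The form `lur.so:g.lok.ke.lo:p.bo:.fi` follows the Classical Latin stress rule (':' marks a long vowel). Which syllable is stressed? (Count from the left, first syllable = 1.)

Classical Latin: stress the penult if heavy (long vowel or closed), else the antepenult.
Weights: 5 lo:p H, 6 bo: H, 7 fi L.
The penult (syllable 6, bo:) is heavy, so it takes stress.
Stress on syllable 6: lur.so:g.lok.ke.lo:p.ˈbo:.fi.

6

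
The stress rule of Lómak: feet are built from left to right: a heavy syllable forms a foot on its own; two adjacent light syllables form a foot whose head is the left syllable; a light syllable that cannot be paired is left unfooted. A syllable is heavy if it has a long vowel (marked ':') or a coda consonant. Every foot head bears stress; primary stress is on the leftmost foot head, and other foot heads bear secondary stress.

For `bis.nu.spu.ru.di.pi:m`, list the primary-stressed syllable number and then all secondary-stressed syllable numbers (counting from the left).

primary 1, secondary 2, 4, 6

Weights: 1 bis H, 2 nu L, 3 spu L, 4 ru L, 5 di L, 6 pi:m H.
Parse left to right (heavy = foot alone; LL = one foot; stranded L unfooted): (ˈbis) (ˈnu.spu) (ˈru.di) (ˈpi:m).
Foot heads: 1, 2, 4, 6.
Primary stress on the leftmost head = syllable 1.
Secondary stress on 2, 4, 6: ˈbis.ˌnu.spu.ˌru.di.ˌpi:m.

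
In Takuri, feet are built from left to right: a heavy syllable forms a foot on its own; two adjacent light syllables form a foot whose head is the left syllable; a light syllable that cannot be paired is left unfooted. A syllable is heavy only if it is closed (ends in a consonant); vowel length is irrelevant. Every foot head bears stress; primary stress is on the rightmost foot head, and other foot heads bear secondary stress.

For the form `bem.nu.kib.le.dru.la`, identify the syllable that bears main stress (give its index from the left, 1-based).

4

Weights: 1 bem H, 2 nu L, 3 kib H, 4 le L, 5 dru L, 6 la L.
Parse left to right (heavy = foot alone; LL = one foot; stranded L unfooted): (ˈbem) nu (ˈkib) (ˈle.dru) la.
Foot heads: 1, 3, 4.
Primary stress on the rightmost head = syllable 4.
Primary stress: syllable 4 → bem.nu.kib.ˈle.dru.la.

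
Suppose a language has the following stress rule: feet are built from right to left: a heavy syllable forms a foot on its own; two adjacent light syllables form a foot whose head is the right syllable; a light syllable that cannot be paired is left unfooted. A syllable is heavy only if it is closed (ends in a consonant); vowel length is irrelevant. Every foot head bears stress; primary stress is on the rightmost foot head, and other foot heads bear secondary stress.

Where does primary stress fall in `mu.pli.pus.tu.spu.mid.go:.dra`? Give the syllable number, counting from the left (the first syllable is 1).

Weights: 1 mu L, 2 pli L, 3 pus H, 4 tu L, 5 spu L, 6 mid H, 7 go: L, 8 dra L.
Parse right to left (heavy = foot alone; LL = one foot; stranded L unfooted): (mu.ˈpli) (ˈpus) (tu.ˈspu) (ˈmid) (go:.ˈdra).
Foot heads: 2, 3, 5, 6, 8.
Primary stress on the rightmost head = syllable 8.
Primary stress: syllable 8 → mu.pli.pus.tu.spu.mid.go:.ˈdra.

8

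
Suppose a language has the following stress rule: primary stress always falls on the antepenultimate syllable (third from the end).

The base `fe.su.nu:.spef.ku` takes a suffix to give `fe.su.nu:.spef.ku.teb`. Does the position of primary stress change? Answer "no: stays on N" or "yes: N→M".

Base `fe.su.nu:.spef.ku` (5 syllables):
  The word has 5 syllables; the antepenultimate syllable (third from the end) is syllable 3 (nu:).
  → primary stress on syllable 3.
Suffixed `fe.su.nu:.spef.ku.teb` (6 syllables):
  The word has 6 syllables; the antepenultimate syllable (third from the end) is syllable 4 (spef).
  → primary stress on syllable 4.

yes: 3→4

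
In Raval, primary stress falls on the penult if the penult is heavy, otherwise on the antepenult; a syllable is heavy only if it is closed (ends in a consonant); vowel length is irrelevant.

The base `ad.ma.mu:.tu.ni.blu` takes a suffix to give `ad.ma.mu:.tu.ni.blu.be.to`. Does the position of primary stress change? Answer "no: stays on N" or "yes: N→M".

Base `ad.ma.mu:.tu.ni.blu` (6 syllables):
  Weights: 4 tu L, 5 ni L, 6 blu L.
  The penult (syllable 5, ni) is light, so stress falls on the antepenult (syllable 4, tu).
  → primary stress on syllable 4.
Suffixed `ad.ma.mu:.tu.ni.blu.be.to` (8 syllables):
  Weights: 6 blu L, 7 be L, 8 to L.
  The penult (syllable 7, be) is light, so stress falls on the antepenult (syllable 6, blu).
  → primary stress on syllable 6.

yes: 4→6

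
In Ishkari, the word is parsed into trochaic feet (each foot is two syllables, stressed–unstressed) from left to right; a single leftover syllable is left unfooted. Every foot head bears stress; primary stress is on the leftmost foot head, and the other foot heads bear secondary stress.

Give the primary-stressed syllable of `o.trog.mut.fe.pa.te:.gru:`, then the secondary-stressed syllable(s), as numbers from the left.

Parse left to right into trochaic (ˈσσ) feet: (ˈo.trog) (ˈmut.fe) (ˈpa.te:) gru:. Syllable 7 is left unfooted.
Foot heads (stressed positions): 1, 3, 5.
End Rule Leftmost: primary stress on the leftmost head = syllable 1.
Secondary stress on 3, 5: ˈo.trog.ˌmut.fe.ˌpa.te:.gru:.

primary 1, secondary 3, 5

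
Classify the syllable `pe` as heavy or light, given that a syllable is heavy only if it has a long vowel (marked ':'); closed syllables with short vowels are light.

light

`pe`: short vowel, open (no coda). Short vowel → light.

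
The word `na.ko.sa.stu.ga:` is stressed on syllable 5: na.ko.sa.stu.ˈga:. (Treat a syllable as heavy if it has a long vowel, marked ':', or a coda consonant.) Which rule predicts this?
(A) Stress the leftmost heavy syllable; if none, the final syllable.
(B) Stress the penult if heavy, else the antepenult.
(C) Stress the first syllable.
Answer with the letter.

Rule A → syllable 5 ✓.
Rule B → syllable 3 (observed: 5).
Rule C → syllable 1 (observed: 5).

A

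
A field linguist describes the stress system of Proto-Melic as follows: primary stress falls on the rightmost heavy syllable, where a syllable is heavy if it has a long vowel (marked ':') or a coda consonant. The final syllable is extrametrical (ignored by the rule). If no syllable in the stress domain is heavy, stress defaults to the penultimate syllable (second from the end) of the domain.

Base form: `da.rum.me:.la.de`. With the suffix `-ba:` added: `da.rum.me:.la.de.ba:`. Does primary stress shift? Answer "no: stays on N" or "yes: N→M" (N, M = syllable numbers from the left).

no: stays on 3

Base `da.rum.me:.la.de` (5 syllables):
  The final syllable (5, de) is extrametrical; the stress domain is syllables 1–4.
  Weights: 1 da L, 2 rum H, 3 me: H, 4 la L.
  Heavy syllables in the domain: 2, 3. The rightmost is syllable 3 (me:).
  → primary stress on syllable 3.
Suffixed `da.rum.me:.la.de.ba:` (6 syllables):
  The final syllable (6, ba:) is extrametrical; the stress domain is syllables 1–5.
  Weights: 1 da L, 2 rum H, 3 me: H, 4 la L, 5 de L.
  Heavy syllables in the domain: 2, 3. The rightmost is syllable 3 (me:).
  → primary stress on syllable 3.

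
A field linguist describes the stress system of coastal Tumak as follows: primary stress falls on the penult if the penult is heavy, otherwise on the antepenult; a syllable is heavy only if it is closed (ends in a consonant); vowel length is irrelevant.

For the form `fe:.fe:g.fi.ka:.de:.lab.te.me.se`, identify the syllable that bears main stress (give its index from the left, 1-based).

Weights: 7 te L, 8 me L, 9 se L.
The penult (syllable 8, me) is light, so stress falls on the antepenult (syllable 7, te).
Primary stress: syllable 7 → fe:.fe:g.fi.ka:.de:.lab.ˈte.me.se.

7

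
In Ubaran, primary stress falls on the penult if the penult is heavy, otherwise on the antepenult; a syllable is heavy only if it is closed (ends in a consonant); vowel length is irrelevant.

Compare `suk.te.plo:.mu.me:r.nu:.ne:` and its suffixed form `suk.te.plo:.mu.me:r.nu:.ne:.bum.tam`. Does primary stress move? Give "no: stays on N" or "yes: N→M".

Base `suk.te.plo:.mu.me:r.nu:.ne:` (7 syllables):
  Weights: 5 me:r H, 6 nu: L, 7 ne: L.
  The penult (syllable 6, nu:) is light, so stress falls on the antepenult (syllable 5, me:r).
  → primary stress on syllable 5.
Suffixed `suk.te.plo:.mu.me:r.nu:.ne:.bum.tam` (9 syllables):
  Weights: 7 ne: L, 8 bum H, 9 tam H.
  The penult (syllable 8, bum) is heavy, so it takes stress.
  → primary stress on syllable 8.

yes: 5→8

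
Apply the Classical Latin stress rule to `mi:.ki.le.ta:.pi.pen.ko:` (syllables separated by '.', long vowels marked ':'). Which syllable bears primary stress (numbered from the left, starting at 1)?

Classical Latin: stress the penult if heavy (long vowel or closed), else the antepenult.
Weights: 5 pi L, 6 pen H, 7 ko: H.
The penult (syllable 6, pen) is heavy, so it takes stress.
Stress on syllable 6: mi:.ki.le.ta:.pi.ˈpen.ko:.

6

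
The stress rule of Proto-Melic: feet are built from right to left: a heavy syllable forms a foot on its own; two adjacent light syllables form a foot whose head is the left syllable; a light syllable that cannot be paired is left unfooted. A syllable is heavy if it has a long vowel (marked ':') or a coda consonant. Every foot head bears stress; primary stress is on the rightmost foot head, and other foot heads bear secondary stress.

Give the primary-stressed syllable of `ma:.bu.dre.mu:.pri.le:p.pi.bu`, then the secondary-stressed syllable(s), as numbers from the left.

primary 7, secondary 1, 2, 4, 6

Weights: 1 ma: H, 2 bu L, 3 dre L, 4 mu: H, 5 pri L, 6 le:p H, 7 pi L, 8 bu L.
Parse right to left (heavy = foot alone; LL = one foot; stranded L unfooted): (ˈma:) (ˈbu.dre) (ˈmu:) pri (ˈle:p) (ˈpi.bu).
Foot heads: 1, 2, 4, 6, 7.
Primary stress on the rightmost head = syllable 7.
Secondary stress on 1, 2, 4, 6: ˌma:.ˌbu.dre.ˌmu:.pri.ˌle:p.ˈpi.bu.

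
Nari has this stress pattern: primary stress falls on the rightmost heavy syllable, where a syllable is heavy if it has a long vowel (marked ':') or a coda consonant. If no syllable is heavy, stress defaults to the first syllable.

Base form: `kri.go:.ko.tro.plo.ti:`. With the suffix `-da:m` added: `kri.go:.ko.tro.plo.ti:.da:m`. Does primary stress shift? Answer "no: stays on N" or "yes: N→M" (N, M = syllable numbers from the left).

yes: 6→7

Base `kri.go:.ko.tro.plo.ti:` (6 syllables):
  Weights: 1 kri L, 2 go: H, 3 ko L, 4 tro L, 5 plo L, 6 ti: H.
  Heavy syllables in the domain: 2, 6. The rightmost is syllable 6 (ti:).
  → primary stress on syllable 6.
Suffixed `kri.go:.ko.tro.plo.ti:.da:m` (7 syllables):
  Weights: 1 kri L, 2 go: H, 3 ko L, 4 tro L, 5 plo L, 6 ti: H, 7 da:m H.
  Heavy syllables in the domain: 2, 6, 7. The rightmost is syllable 7 (da:m).
  → primary stress on syllable 7.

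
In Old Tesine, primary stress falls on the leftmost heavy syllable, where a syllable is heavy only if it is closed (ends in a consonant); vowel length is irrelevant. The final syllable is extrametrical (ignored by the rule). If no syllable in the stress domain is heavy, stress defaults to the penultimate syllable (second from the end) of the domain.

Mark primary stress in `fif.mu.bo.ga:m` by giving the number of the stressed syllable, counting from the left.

The final syllable (4, ga:m) is extrametrical; the stress domain is syllables 1–3.
Weights: 1 fif H, 2 mu L, 3 bo L.
Heavy syllables in the domain: 1. The leftmost is syllable 1 (fif).
Primary stress: syllable 1 → ˈfif.mu.bo.ga:m.

1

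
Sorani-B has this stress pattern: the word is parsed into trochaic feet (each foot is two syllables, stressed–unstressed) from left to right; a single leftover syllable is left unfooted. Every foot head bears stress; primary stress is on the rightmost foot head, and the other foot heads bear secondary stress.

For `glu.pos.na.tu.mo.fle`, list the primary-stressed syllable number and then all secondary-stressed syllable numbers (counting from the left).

primary 5, secondary 1, 3

Parse left to right into trochaic (ˈσσ) feet: (ˈglu.pos) (ˈna.tu) (ˈmo.fle).
Foot heads (stressed positions): 1, 3, 5.
End Rule Rightmost: primary stress on the rightmost head = syllable 5.
Secondary stress on 1, 3: ˌglu.pos.ˌna.tu.ˈmo.fle.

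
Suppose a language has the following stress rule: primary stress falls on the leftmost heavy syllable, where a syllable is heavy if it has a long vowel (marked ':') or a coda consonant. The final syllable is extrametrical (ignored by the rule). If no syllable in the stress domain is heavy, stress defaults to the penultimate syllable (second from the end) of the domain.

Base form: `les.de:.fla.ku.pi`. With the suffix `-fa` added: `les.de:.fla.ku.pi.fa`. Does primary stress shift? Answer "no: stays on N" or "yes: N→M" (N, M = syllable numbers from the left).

Base `les.de:.fla.ku.pi` (5 syllables):
  The final syllable (5, pi) is extrametrical; the stress domain is syllables 1–4.
  Weights: 1 les H, 2 de: H, 3 fla L, 4 ku L.
  Heavy syllables in the domain: 1, 2. The leftmost is syllable 1 (les).
  → primary stress on syllable 1.
Suffixed `les.de:.fla.ku.pi.fa` (6 syllables):
  The final syllable (6, fa) is extrametrical; the stress domain is syllables 1–5.
  Weights: 1 les H, 2 de: H, 3 fla L, 4 ku L, 5 pi L.
  Heavy syllables in the domain: 1, 2. The leftmost is syllable 1 (les).
  → primary stress on syllable 1.

no: stays on 1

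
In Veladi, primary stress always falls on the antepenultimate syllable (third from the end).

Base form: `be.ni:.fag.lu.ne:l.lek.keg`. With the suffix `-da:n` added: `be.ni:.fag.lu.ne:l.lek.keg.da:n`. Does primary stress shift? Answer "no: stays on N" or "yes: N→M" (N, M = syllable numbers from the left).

yes: 5→6

Base `be.ni:.fag.lu.ne:l.lek.keg` (7 syllables):
  The word has 7 syllables; the antepenultimate syllable (third from the end) is syllable 5 (ne:l).
  → primary stress on syllable 5.
Suffixed `be.ni:.fag.lu.ne:l.lek.keg.da:n` (8 syllables):
  The word has 8 syllables; the antepenultimate syllable (third from the end) is syllable 6 (lek).
  → primary stress on syllable 6.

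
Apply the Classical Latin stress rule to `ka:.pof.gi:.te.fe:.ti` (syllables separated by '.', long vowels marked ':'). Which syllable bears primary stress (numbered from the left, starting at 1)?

5

Classical Latin: stress the penult if heavy (long vowel or closed), else the antepenult.
Weights: 4 te L, 5 fe: H, 6 ti L.
The penult (syllable 5, fe:) is heavy, so it takes stress.
Stress on syllable 5: ka:.pof.gi:.te.ˈfe:.ti.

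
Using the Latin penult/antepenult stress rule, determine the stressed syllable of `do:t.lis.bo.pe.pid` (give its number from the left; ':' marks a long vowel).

3

Classical Latin: stress the penult if heavy (long vowel or closed), else the antepenult.
Weights: 3 bo L, 4 pe L, 5 pid H.
The penult (syllable 4, pe) is light, so stress falls on the antepenult (syllable 3, bo).
Stress on syllable 3: do:t.lis.ˈbo.pe.pid.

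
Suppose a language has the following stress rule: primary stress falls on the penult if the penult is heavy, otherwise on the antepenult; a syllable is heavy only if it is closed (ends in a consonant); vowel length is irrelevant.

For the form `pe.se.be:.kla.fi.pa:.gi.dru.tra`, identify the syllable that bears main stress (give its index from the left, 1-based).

Weights: 7 gi L, 8 dru L, 9 tra L.
The penult (syllable 8, dru) is light, so stress falls on the antepenult (syllable 7, gi).
Primary stress: syllable 7 → pe.se.be:.kla.fi.pa:.ˈgi.dru.tra.

7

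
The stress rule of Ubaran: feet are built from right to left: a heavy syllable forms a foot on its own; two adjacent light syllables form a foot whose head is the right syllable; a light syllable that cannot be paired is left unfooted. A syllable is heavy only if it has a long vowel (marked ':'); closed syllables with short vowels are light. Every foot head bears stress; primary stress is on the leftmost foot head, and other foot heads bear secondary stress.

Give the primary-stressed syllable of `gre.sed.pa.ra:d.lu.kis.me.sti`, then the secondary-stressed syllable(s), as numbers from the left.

Weights: 1 gre L, 2 sed L, 3 pa L, 4 ra:d H, 5 lu L, 6 kis L, 7 me L, 8 sti L.
Parse right to left (heavy = foot alone; LL = one foot; stranded L unfooted): gre (sed.ˈpa) (ˈra:d) (lu.ˈkis) (me.ˈsti).
Foot heads: 3, 4, 6, 8.
Primary stress on the leftmost head = syllable 3.
Secondary stress on 4, 6, 8: gre.sed.ˈpa.ˌra:d.lu.ˌkis.me.ˌsti.

primary 3, secondary 4, 6, 8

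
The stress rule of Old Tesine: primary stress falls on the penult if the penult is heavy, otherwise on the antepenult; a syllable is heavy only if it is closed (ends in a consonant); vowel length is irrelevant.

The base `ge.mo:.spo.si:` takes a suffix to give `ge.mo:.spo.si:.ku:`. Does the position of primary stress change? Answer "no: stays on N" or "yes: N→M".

Base `ge.mo:.spo.si:` (4 syllables):
  Weights: 2 mo: L, 3 spo L, 4 si: L.
  The penult (syllable 3, spo) is light, so stress falls on the antepenult (syllable 2, mo:).
  → primary stress on syllable 2.
Suffixed `ge.mo:.spo.si:.ku:` (5 syllables):
  Weights: 3 spo L, 4 si: L, 5 ku: L.
  The penult (syllable 4, si:) is light, so stress falls on the antepenult (syllable 3, spo).
  → primary stress on syllable 3.

yes: 2→3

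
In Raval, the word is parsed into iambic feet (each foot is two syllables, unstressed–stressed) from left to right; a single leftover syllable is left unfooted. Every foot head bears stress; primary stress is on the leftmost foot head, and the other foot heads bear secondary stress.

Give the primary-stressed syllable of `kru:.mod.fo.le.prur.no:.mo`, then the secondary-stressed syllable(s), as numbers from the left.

primary 2, secondary 4, 6

Parse left to right into iambic (σˈσ) feet: (kru:.ˈmod) (fo.ˈle) (prur.ˈno:) mo. Syllable 7 is left unfooted.
Foot heads (stressed positions): 2, 4, 6.
End Rule Leftmost: primary stress on the leftmost head = syllable 2.
Secondary stress on 4, 6: kru:.ˈmod.fo.ˌle.prur.ˌno:.mo.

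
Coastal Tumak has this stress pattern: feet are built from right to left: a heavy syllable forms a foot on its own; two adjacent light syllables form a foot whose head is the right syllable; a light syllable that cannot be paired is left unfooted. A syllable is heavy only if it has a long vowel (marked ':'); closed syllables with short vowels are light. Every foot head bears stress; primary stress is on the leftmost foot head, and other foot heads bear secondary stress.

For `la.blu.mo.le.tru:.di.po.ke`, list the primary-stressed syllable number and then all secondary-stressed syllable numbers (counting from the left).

Weights: 1 la L, 2 blu L, 3 mo L, 4 le L, 5 tru: H, 6 di L, 7 po L, 8 ke L.
Parse right to left (heavy = foot alone; LL = one foot; stranded L unfooted): (la.ˈblu) (mo.ˈle) (ˈtru:) di (po.ˈke).
Foot heads: 2, 4, 5, 8.
Primary stress on the leftmost head = syllable 2.
Secondary stress on 4, 5, 8: la.ˈblu.mo.ˌle.ˌtru:.di.po.ˌke.

primary 2, secondary 4, 5, 8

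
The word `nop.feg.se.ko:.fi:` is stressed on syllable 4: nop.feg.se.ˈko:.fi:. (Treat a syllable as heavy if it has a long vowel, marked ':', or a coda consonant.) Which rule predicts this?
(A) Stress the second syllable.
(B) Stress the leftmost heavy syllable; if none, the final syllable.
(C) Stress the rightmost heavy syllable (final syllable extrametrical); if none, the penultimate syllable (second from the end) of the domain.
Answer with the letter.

Rule A → syllable 2 (observed: 4).
Rule B → syllable 1 (observed: 4).
Rule C → syllable 4 ✓.

C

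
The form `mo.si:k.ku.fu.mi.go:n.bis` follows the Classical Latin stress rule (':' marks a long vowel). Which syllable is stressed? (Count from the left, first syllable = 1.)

6

Classical Latin: stress the penult if heavy (long vowel or closed), else the antepenult.
Weights: 5 mi L, 6 go:n H, 7 bis H.
The penult (syllable 6, go:n) is heavy, so it takes stress.
Stress on syllable 6: mo.si:k.ku.fu.mi.ˈgo:n.bis.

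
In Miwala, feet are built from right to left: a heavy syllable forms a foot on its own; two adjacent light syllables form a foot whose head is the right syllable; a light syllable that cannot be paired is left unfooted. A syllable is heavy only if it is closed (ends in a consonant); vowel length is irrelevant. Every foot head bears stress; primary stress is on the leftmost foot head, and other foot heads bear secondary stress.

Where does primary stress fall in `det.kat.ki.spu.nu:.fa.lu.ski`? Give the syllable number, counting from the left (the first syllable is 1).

1

Weights: 1 det H, 2 kat H, 3 ki L, 4 spu L, 5 nu: L, 6 fa L, 7 lu L, 8 ski L.
Parse right to left (heavy = foot alone; LL = one foot; stranded L unfooted): (ˈdet) (ˈkat) (ki.ˈspu) (nu:.ˈfa) (lu.ˈski).
Foot heads: 1, 2, 4, 6, 8.
Primary stress on the leftmost head = syllable 1.
Primary stress: syllable 1 → ˈdet.kat.ki.spu.nu:.fa.lu.ski.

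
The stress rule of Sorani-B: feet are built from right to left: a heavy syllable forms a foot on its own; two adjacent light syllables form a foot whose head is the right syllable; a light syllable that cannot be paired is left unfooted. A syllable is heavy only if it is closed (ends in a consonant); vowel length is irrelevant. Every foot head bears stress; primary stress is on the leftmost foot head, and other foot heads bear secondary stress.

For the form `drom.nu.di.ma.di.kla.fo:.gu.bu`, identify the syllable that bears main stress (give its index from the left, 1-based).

1

Weights: 1 drom H, 2 nu L, 3 di L, 4 ma L, 5 di L, 6 kla L, 7 fo: L, 8 gu L, 9 bu L.
Parse right to left (heavy = foot alone; LL = one foot; stranded L unfooted): (ˈdrom) (nu.ˈdi) (ma.ˈdi) (kla.ˈfo:) (gu.ˈbu).
Foot heads: 1, 3, 5, 7, 9.
Primary stress on the leftmost head = syllable 1.
Primary stress: syllable 1 → ˈdrom.nu.di.ma.di.kla.fo:.gu.bu.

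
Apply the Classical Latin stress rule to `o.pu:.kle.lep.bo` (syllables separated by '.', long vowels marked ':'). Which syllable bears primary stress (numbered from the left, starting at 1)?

4

Classical Latin: stress the penult if heavy (long vowel or closed), else the antepenult.
Weights: 3 kle L, 4 lep H, 5 bo L.
The penult (syllable 4, lep) is heavy, so it takes stress.
Stress on syllable 4: o.pu:.kle.ˈlep.bo.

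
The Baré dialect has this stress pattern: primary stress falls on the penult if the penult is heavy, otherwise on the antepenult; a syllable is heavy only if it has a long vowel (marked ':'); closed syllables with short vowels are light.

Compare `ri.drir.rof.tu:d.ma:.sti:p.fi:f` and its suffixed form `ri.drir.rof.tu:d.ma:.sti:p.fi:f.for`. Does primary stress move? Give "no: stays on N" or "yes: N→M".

Base `ri.drir.rof.tu:d.ma:.sti:p.fi:f` (7 syllables):
  Weights: 5 ma: H, 6 sti:p H, 7 fi:f H.
  The penult (syllable 6, sti:p) is heavy, so it takes stress.
  → primary stress on syllable 6.
Suffixed `ri.drir.rof.tu:d.ma:.sti:p.fi:f.for` (8 syllables):
  Weights: 6 sti:p H, 7 fi:f H, 8 for L.
  The penult (syllable 7, fi:f) is heavy, so it takes stress.
  → primary stress on syllable 7.

yes: 6→7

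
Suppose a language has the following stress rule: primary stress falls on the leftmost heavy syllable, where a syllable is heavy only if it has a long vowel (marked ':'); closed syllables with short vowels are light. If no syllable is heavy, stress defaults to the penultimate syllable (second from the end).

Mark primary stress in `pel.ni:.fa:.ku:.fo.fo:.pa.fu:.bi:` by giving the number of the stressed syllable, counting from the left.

Weights: 1 pel L, 2 ni: H, 3 fa: H, 4 ku: H, 5 fo L, 6 fo: H, 7 pa L, 8 fu: H, 9 bi: H.
Heavy syllables in the domain: 2, 3, 4, 6, 8, 9. The leftmost is syllable 2 (ni:).
Primary stress: syllable 2 → pel.ˈni:.fa:.ku:.fo.fo:.pa.fu:.bi:.

2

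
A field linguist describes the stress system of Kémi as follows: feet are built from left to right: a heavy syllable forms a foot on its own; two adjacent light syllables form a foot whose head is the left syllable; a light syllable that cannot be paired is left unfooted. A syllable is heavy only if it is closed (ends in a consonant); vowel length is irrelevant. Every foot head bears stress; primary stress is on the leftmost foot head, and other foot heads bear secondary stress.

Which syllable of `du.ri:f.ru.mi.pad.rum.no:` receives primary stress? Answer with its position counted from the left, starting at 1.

2

Weights: 1 du L, 2 ri:f H, 3 ru L, 4 mi L, 5 pad H, 6 rum H, 7 no: L.
Parse left to right (heavy = foot alone; LL = one foot; stranded L unfooted): du (ˈri:f) (ˈru.mi) (ˈpad) (ˈrum) no:.
Foot heads: 2, 3, 5, 6.
Primary stress on the leftmost head = syllable 2.
Primary stress: syllable 2 → du.ˈri:f.ru.mi.pad.rum.no:.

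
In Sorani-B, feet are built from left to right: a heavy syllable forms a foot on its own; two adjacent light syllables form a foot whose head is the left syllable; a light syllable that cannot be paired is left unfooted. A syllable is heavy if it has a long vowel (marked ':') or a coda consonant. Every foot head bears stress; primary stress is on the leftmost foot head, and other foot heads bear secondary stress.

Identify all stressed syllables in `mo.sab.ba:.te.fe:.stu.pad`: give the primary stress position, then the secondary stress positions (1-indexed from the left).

primary 2, secondary 3, 5, 7

Weights: 1 mo L, 2 sab H, 3 ba: H, 4 te L, 5 fe: H, 6 stu L, 7 pad H.
Parse left to right (heavy = foot alone; LL = one foot; stranded L unfooted): mo (ˈsab) (ˈba:) te (ˈfe:) stu (ˈpad).
Foot heads: 2, 3, 5, 7.
Primary stress on the leftmost head = syllable 2.
Secondary stress on 3, 5, 7: mo.ˈsab.ˌba:.te.ˌfe:.stu.ˌpad.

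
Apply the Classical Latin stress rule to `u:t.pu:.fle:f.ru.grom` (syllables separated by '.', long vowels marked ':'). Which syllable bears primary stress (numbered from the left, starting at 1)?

Classical Latin: stress the penult if heavy (long vowel or closed), else the antepenult.
Weights: 3 fle:f H, 4 ru L, 5 grom H.
The penult (syllable 4, ru) is light, so stress falls on the antepenult (syllable 3, fle:f).
Stress on syllable 3: u:t.pu:.ˈfle:f.ru.grom.

3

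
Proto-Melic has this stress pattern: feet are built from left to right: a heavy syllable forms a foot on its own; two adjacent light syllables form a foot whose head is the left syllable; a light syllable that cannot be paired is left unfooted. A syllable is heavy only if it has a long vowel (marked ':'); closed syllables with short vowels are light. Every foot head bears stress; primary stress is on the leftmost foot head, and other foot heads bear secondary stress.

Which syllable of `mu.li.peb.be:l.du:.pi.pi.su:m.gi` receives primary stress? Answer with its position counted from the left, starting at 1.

Weights: 1 mu L, 2 li L, 3 peb L, 4 be:l H, 5 du: H, 6 pi L, 7 pi L, 8 su:m H, 9 gi L.
Parse left to right (heavy = foot alone; LL = one foot; stranded L unfooted): (ˈmu.li) peb (ˈbe:l) (ˈdu:) (ˈpi.pi) (ˈsu:m) gi.
Foot heads: 1, 4, 5, 6, 8.
Primary stress on the leftmost head = syllable 1.
Primary stress: syllable 1 → ˈmu.li.peb.be:l.du:.pi.pi.su:m.gi.

1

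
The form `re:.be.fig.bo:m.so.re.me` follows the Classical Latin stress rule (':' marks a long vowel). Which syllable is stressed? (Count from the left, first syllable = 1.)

Classical Latin: stress the penult if heavy (long vowel or closed), else the antepenult.
Weights: 5 so L, 6 re L, 7 me L.
The penult (syllable 6, re) is light, so stress falls on the antepenult (syllable 5, so).
Stress on syllable 5: re:.be.fig.bo:m.ˈso.re.me.

5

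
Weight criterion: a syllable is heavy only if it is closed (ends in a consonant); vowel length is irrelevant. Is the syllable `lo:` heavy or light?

light

`lo:`: long vowel, open (no coda). Open (no coda) → light.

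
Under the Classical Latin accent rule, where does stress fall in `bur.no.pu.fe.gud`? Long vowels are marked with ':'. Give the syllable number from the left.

3

Classical Latin: stress the penult if heavy (long vowel or closed), else the antepenult.
Weights: 3 pu L, 4 fe L, 5 gud H.
The penult (syllable 4, fe) is light, so stress falls on the antepenult (syllable 3, pu).
Stress on syllable 3: bur.no.ˈpu.fe.gud.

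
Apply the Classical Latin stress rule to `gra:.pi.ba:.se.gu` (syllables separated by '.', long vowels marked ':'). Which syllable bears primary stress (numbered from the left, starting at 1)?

3

Classical Latin: stress the penult if heavy (long vowel or closed), else the antepenult.
Weights: 3 ba: H, 4 se L, 5 gu L.
The penult (syllable 4, se) is light, so stress falls on the antepenult (syllable 3, ba:).
Stress on syllable 3: gra:.pi.ˈba:.se.gu.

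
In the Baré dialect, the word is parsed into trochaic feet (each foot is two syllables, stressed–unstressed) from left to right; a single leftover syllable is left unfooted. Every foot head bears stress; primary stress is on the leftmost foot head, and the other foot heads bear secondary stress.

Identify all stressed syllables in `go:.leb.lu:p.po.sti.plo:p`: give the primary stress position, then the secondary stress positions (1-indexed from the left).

Parse left to right into trochaic (ˈσσ) feet: (ˈgo:.leb) (ˈlu:p.po) (ˈsti.plo:p).
Foot heads (stressed positions): 1, 3, 5.
End Rule Leftmost: primary stress on the leftmost head = syllable 1.
Secondary stress on 3, 5: ˈgo:.leb.ˌlu:p.po.ˌsti.plo:p.

primary 1, secondary 3, 5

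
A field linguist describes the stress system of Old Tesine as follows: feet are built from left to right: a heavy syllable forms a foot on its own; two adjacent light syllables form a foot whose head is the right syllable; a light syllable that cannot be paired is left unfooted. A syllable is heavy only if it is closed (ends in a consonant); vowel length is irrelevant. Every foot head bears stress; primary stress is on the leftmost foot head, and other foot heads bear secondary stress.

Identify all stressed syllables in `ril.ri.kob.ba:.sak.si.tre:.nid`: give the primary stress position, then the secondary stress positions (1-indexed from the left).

Weights: 1 ril H, 2 ri L, 3 kob H, 4 ba: L, 5 sak H, 6 si L, 7 tre: L, 8 nid H.
Parse left to right (heavy = foot alone; LL = one foot; stranded L unfooted): (ˈril) ri (ˈkob) ba: (ˈsak) (si.ˈtre:) (ˈnid).
Foot heads: 1, 3, 5, 7, 8.
Primary stress on the leftmost head = syllable 1.
Secondary stress on 3, 5, 7, 8: ˈril.ri.ˌkob.ba:.ˌsak.si.ˌtre:.ˌnid.

primary 1, secondary 3, 5, 7, 8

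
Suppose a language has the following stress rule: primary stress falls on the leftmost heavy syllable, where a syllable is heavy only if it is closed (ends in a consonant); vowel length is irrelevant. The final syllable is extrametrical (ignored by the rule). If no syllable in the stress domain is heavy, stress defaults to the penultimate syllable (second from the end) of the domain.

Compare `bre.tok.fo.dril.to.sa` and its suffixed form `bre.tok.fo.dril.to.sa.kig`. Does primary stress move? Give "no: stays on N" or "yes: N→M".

no: stays on 2

Base `bre.tok.fo.dril.to.sa` (6 syllables):
  The final syllable (6, sa) is extrametrical; the stress domain is syllables 1–5.
  Weights: 1 bre L, 2 tok H, 3 fo L, 4 dril H, 5 to L.
  Heavy syllables in the domain: 2, 4. The leftmost is syllable 2 (tok).
  → primary stress on syllable 2.
Suffixed `bre.tok.fo.dril.to.sa.kig` (7 syllables):
  The final syllable (7, kig) is extrametrical; the stress domain is syllables 1–6.
  Weights: 1 bre L, 2 tok H, 3 fo L, 4 dril H, 5 to L, 6 sa L.
  Heavy syllables in the domain: 2, 4. The leftmost is syllable 2 (tok).
  → primary stress on syllable 2.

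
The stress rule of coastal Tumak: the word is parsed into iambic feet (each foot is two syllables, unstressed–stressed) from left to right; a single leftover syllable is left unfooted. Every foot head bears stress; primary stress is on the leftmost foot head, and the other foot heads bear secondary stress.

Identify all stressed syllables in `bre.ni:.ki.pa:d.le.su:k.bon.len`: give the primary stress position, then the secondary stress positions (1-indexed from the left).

Parse left to right into iambic (σˈσ) feet: (bre.ˈni:) (ki.ˈpa:d) (le.ˈsu:k) (bon.ˈlen).
Foot heads (stressed positions): 2, 4, 6, 8.
End Rule Leftmost: primary stress on the leftmost head = syllable 2.
Secondary stress on 4, 6, 8: bre.ˈni:.ki.ˌpa:d.le.ˌsu:k.bon.ˌlen.

primary 2, secondary 4, 6, 8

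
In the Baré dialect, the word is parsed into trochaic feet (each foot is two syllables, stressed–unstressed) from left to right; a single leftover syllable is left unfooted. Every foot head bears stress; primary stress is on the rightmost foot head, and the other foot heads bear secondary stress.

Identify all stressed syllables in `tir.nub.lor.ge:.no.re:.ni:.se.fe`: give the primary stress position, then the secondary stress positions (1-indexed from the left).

Parse left to right into trochaic (ˈσσ) feet: (ˈtir.nub) (ˈlor.ge:) (ˈno.re:) (ˈni:.se) fe. Syllable 9 is left unfooted.
Foot heads (stressed positions): 1, 3, 5, 7.
End Rule Rightmost: primary stress on the rightmost head = syllable 7.
Secondary stress on 1, 3, 5: ˌtir.nub.ˌlor.ge:.ˌno.re:.ˈni:.se.fe.

primary 7, secondary 1, 3, 5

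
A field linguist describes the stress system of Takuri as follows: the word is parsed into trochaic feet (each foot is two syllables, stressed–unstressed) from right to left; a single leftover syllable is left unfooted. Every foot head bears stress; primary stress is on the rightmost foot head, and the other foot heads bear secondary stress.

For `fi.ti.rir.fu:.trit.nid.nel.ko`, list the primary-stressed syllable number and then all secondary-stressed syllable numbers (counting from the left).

Parse right to left into trochaic (ˈσσ) feet: (ˈfi.ti) (ˈrir.fu:) (ˈtrit.nid) (ˈnel.ko).
Foot heads (stressed positions): 1, 3, 5, 7.
End Rule Rightmost: primary stress on the rightmost head = syllable 7.
Secondary stress on 1, 3, 5: ˌfi.ti.ˌrir.fu:.ˌtrit.nid.ˈnel.ko.

primary 7, secondary 1, 3, 5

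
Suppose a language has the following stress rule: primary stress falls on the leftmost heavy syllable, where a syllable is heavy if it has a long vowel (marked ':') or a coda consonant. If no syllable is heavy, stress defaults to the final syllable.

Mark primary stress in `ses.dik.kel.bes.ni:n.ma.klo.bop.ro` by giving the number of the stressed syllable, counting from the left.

1

Weights: 1 ses H, 2 dik H, 3 kel H, 4 bes H, 5 ni:n H, 6 ma L, 7 klo L, 8 bop H, 9 ro L.
Heavy syllables in the domain: 1, 2, 3, 4, 5, 8. The leftmost is syllable 1 (ses).
Primary stress: syllable 1 → ˈses.dik.kel.bes.ni:n.ma.klo.bop.ro.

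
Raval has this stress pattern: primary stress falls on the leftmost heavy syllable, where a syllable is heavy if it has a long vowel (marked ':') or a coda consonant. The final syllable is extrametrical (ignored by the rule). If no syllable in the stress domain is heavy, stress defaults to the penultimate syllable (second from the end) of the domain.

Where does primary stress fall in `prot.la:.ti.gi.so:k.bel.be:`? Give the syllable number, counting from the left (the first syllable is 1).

1

The final syllable (7, be:) is extrametrical; the stress domain is syllables 1–6.
Weights: 1 prot H, 2 la: H, 3 ti L, 4 gi L, 5 so:k H, 6 bel H.
Heavy syllables in the domain: 1, 2, 5, 6. The leftmost is syllable 1 (prot).
Primary stress: syllable 1 → ˈprot.la:.ti.gi.so:k.bel.be:.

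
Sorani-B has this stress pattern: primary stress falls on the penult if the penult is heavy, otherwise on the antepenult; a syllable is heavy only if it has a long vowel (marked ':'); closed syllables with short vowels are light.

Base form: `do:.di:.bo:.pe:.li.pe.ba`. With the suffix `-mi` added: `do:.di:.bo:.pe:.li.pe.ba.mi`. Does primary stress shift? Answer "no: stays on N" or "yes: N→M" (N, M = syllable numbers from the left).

yes: 5→6

Base `do:.di:.bo:.pe:.li.pe.ba` (7 syllables):
  Weights: 5 li L, 6 pe L, 7 ba L.
  The penult (syllable 6, pe) is light, so stress falls on the antepenult (syllable 5, li).
  → primary stress on syllable 5.
Suffixed `do:.di:.bo:.pe:.li.pe.ba.mi` (8 syllables):
  Weights: 6 pe L, 7 ba L, 8 mi L.
  The penult (syllable 7, ba) is light, so stress falls on the antepenult (syllable 6, pe).
  → primary stress on syllable 6.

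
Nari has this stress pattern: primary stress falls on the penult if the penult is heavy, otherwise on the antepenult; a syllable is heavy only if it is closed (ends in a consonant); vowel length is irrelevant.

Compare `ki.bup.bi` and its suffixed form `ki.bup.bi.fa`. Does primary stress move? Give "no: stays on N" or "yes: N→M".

Base `ki.bup.bi` (3 syllables):
  Weights: 1 ki L, 2 bup H, 3 bi L.
  The penult (syllable 2, bup) is heavy, so it takes stress.
  → primary stress on syllable 2.
Suffixed `ki.bup.bi.fa` (4 syllables):
  Weights: 2 bup H, 3 bi L, 4 fa L.
  The penult (syllable 3, bi) is light, so stress falls on the antepenult (syllable 2, bup).
  → primary stress on syllable 2.

no: stays on 2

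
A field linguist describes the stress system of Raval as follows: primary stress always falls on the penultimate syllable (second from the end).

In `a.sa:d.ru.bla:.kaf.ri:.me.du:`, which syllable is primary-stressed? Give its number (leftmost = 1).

The word has 8 syllables; the penultimate syllable (second from the end) is syllable 7 (me).
Primary stress: syllable 7 → a.sa:d.ru.bla:.kaf.ri:.ˈme.du:.

7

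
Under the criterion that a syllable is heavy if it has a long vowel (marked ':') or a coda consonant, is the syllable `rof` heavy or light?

`rof`: short vowel, closed (coda /f/). Closed → heavy.

heavy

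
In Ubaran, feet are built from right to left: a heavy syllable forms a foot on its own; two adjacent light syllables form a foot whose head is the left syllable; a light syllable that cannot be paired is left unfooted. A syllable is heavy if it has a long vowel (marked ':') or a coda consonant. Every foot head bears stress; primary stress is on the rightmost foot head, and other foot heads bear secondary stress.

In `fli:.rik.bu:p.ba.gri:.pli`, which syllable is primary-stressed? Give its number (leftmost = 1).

5

Weights: 1 fli: H, 2 rik H, 3 bu:p H, 4 ba L, 5 gri: H, 6 pli L.
Parse right to left (heavy = foot alone; LL = one foot; stranded L unfooted): (ˈfli:) (ˈrik) (ˈbu:p) ba (ˈgri:) pli.
Foot heads: 1, 2, 3, 5.
Primary stress on the rightmost head = syllable 5.
Primary stress: syllable 5 → fli:.rik.bu:p.ba.ˈgri:.pli.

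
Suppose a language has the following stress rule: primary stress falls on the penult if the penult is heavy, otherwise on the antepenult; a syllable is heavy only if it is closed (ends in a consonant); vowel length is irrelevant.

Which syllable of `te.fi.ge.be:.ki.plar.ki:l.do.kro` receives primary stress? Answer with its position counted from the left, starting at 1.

Weights: 7 ki:l H, 8 do L, 9 kro L.
The penult (syllable 8, do) is light, so stress falls on the antepenult (syllable 7, ki:l).
Primary stress: syllable 7 → te.fi.ge.be:.ki.plar.ˈki:l.do.kro.

7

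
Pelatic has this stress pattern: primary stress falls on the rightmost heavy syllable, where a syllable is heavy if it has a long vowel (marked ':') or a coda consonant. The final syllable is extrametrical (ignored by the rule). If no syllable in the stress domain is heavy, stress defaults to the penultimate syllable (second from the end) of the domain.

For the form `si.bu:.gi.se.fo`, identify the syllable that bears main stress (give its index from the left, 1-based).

The final syllable (5, fo) is extrametrical; the stress domain is syllables 1–4.
Weights: 1 si L, 2 bu: H, 3 gi L, 4 se L.
Heavy syllables in the domain: 2. The rightmost is syllable 2 (bu:).
Primary stress: syllable 2 → si.ˈbu:.gi.se.fo.

2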